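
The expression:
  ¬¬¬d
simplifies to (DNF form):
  ¬d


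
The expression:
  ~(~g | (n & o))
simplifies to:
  g & (~n | ~o)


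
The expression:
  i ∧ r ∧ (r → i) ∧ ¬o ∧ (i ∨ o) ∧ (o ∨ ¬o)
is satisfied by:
  {r: True, i: True, o: False}


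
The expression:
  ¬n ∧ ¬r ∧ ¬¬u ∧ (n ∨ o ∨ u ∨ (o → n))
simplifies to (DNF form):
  u ∧ ¬n ∧ ¬r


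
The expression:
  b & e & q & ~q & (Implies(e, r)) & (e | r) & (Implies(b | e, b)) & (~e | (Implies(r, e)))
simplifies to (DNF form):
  False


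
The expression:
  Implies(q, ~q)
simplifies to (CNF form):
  ~q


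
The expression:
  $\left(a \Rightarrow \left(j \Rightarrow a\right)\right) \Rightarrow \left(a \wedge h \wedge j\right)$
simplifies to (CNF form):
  $a \wedge h \wedge j$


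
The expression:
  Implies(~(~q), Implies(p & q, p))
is always true.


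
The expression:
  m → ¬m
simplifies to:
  ¬m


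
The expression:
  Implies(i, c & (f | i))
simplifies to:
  c | ~i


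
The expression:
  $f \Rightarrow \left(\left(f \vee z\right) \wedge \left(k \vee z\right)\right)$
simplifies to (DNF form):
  $k \vee z \vee \neg f$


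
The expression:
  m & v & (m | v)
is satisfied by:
  {m: True, v: True}


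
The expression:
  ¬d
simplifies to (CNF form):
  ¬d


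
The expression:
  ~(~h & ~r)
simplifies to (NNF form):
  h | r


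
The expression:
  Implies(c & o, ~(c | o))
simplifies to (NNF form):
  ~c | ~o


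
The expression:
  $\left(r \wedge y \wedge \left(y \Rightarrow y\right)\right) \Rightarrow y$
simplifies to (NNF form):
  $\text{True}$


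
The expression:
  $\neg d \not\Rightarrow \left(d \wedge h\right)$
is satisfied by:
  {d: False}


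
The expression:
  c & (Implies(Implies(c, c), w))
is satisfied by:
  {c: True, w: True}


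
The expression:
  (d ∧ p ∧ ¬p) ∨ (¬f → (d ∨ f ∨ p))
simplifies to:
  d ∨ f ∨ p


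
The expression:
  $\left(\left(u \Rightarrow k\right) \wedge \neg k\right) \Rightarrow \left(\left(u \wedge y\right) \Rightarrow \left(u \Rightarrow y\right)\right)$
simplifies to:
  $\text{True}$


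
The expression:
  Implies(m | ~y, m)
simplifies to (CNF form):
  m | y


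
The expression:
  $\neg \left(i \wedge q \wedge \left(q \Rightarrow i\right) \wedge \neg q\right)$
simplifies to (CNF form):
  $\text{True}$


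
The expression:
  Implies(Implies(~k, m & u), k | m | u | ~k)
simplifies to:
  True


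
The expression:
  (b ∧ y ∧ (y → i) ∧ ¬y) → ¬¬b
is always true.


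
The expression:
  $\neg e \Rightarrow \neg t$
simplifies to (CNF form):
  $e \vee \neg t$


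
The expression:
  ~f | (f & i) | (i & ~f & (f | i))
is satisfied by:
  {i: True, f: False}
  {f: False, i: False}
  {f: True, i: True}


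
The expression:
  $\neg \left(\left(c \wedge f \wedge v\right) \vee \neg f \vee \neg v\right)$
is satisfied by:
  {f: True, v: True, c: False}


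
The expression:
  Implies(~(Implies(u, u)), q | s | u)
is always true.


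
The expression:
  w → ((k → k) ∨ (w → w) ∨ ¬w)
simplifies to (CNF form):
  True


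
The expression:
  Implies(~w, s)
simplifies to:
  s | w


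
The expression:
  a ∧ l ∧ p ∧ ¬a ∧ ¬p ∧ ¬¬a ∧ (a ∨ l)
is never true.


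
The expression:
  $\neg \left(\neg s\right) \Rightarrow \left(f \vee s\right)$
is always true.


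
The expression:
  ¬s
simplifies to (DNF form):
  ¬s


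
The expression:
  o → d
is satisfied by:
  {d: True, o: False}
  {o: False, d: False}
  {o: True, d: True}


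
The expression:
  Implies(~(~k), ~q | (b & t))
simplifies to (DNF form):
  ~k | ~q | (b & t)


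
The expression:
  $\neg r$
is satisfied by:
  {r: False}


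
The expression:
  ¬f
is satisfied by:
  {f: False}


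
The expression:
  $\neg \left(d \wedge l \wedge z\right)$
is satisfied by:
  {l: False, z: False, d: False}
  {d: True, l: False, z: False}
  {z: True, l: False, d: False}
  {d: True, z: True, l: False}
  {l: True, d: False, z: False}
  {d: True, l: True, z: False}
  {z: True, l: True, d: False}


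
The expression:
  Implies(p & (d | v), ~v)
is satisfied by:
  {p: False, v: False}
  {v: True, p: False}
  {p: True, v: False}


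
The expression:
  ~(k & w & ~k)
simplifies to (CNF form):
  True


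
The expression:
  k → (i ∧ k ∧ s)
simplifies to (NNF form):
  (i ∧ s) ∨ ¬k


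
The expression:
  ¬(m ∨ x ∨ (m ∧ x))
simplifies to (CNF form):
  ¬m ∧ ¬x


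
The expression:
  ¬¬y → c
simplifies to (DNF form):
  c ∨ ¬y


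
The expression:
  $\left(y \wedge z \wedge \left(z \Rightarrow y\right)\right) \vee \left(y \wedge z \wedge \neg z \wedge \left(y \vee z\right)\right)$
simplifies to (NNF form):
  $y \wedge z$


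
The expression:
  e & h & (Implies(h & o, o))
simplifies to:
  e & h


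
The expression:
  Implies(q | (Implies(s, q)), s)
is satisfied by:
  {s: True}


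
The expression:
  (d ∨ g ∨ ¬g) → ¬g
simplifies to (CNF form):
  ¬g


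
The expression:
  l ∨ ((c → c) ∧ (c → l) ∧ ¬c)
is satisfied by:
  {l: True, c: False}
  {c: False, l: False}
  {c: True, l: True}


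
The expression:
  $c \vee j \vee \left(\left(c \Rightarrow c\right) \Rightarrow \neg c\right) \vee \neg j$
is always true.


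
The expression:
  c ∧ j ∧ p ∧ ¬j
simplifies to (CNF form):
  False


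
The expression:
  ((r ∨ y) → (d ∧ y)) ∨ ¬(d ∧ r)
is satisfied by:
  {y: True, d: False, r: False}
  {d: False, r: False, y: False}
  {r: True, y: True, d: False}
  {r: True, d: False, y: False}
  {y: True, d: True, r: False}
  {d: True, y: False, r: False}
  {r: True, d: True, y: True}


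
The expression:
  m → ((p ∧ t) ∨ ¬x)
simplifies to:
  (p ∧ t) ∨ ¬m ∨ ¬x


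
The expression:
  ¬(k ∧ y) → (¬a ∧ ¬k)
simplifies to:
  (k ∧ y) ∨ (¬a ∧ ¬k)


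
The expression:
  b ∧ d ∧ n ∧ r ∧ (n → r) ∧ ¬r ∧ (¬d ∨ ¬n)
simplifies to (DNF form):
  False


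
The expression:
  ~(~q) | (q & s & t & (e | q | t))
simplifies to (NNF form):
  q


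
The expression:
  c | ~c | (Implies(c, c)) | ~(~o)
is always true.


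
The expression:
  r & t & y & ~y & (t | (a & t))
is never true.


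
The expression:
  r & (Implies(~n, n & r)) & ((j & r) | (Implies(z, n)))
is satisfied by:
  {r: True, n: True}


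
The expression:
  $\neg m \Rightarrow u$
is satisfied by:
  {m: True, u: True}
  {m: True, u: False}
  {u: True, m: False}


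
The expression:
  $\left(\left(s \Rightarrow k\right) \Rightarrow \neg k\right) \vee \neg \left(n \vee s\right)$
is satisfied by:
  {s: False, k: False, n: False}
  {n: True, s: False, k: False}
  {s: True, n: False, k: False}
  {n: True, s: True, k: False}
  {k: True, n: False, s: False}


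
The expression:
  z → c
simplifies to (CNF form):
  c ∨ ¬z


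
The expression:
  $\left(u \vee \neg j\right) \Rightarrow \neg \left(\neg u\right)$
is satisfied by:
  {u: True, j: True}
  {u: True, j: False}
  {j: True, u: False}


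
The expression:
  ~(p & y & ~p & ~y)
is always true.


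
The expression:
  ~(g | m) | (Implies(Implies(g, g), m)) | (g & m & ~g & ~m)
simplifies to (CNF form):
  m | ~g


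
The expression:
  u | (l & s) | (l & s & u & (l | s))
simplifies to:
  u | (l & s)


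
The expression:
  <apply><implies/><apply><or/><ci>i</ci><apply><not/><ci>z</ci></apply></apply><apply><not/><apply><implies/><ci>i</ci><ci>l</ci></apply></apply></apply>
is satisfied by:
  {z: True, l: False, i: False}
  {i: True, z: True, l: False}
  {i: True, z: False, l: False}
  {l: True, z: True, i: False}


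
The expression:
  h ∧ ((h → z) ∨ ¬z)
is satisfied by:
  {h: True}


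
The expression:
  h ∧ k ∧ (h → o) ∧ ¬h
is never true.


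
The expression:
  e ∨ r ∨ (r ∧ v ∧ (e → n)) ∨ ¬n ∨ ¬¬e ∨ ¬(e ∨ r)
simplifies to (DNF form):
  True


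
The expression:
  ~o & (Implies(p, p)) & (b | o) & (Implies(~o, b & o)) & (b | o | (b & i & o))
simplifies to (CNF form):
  False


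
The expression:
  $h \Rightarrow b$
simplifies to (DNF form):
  $b \vee \neg h$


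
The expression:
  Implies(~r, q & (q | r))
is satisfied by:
  {r: True, q: True}
  {r: True, q: False}
  {q: True, r: False}


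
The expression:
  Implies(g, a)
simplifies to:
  a | ~g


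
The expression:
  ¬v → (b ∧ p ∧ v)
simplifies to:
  v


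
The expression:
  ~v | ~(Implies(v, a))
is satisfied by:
  {v: False, a: False}
  {a: True, v: False}
  {v: True, a: False}


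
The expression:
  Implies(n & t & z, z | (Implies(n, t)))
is always true.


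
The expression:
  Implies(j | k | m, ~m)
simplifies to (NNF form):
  ~m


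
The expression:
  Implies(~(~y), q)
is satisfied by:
  {q: True, y: False}
  {y: False, q: False}
  {y: True, q: True}


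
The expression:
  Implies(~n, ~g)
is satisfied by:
  {n: True, g: False}
  {g: False, n: False}
  {g: True, n: True}


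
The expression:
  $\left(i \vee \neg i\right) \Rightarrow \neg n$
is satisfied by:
  {n: False}


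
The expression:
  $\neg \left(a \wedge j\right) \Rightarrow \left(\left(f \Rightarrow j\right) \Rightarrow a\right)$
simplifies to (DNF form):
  $a \vee \left(f \wedge \neg j\right)$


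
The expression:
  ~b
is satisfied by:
  {b: False}


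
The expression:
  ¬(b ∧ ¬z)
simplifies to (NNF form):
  z ∨ ¬b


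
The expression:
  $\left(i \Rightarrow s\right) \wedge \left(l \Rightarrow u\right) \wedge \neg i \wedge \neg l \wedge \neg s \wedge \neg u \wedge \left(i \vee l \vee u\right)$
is never true.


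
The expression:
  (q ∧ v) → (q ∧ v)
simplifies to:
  True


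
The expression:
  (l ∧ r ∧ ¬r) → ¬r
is always true.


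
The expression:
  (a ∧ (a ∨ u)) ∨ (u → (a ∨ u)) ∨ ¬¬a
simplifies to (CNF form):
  True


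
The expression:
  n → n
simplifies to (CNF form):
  True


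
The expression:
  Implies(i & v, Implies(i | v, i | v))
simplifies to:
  True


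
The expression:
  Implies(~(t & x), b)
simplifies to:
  b | (t & x)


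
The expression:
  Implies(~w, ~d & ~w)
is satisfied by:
  {w: True, d: False}
  {d: False, w: False}
  {d: True, w: True}


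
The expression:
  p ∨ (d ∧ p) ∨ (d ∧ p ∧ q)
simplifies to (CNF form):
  p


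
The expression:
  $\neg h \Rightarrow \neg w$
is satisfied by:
  {h: True, w: False}
  {w: False, h: False}
  {w: True, h: True}


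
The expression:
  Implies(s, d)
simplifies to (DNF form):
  d | ~s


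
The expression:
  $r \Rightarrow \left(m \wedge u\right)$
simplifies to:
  $\left(m \wedge u\right) \vee \neg r$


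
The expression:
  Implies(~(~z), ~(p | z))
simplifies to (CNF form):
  ~z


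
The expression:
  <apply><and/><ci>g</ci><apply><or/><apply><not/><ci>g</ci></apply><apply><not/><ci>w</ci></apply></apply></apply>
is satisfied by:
  {g: True, w: False}


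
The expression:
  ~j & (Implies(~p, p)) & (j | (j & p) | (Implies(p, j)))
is never true.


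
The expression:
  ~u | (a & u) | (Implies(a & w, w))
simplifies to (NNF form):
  True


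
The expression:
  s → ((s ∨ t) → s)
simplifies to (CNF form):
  True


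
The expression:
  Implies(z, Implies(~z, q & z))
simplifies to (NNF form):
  True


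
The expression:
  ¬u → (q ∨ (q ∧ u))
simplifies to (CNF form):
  q ∨ u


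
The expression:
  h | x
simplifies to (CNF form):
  h | x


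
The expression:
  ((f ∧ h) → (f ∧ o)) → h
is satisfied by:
  {h: True}


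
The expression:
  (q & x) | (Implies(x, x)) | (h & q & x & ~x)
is always true.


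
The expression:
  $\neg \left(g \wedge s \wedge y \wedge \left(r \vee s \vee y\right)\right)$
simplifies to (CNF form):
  $\neg g \vee \neg s \vee \neg y$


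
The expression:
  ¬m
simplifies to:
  ¬m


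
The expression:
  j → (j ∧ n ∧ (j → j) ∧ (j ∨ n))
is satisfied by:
  {n: True, j: False}
  {j: False, n: False}
  {j: True, n: True}


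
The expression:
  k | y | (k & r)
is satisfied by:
  {y: True, k: True}
  {y: True, k: False}
  {k: True, y: False}


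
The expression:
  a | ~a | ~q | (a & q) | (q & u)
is always true.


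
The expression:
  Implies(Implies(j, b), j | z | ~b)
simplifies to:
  j | z | ~b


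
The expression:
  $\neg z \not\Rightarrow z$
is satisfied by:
  {z: False}


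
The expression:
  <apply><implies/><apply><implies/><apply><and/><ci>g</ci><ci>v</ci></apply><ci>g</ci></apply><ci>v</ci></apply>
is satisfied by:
  {v: True}


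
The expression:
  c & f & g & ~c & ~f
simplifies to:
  False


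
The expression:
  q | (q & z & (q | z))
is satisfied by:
  {q: True}


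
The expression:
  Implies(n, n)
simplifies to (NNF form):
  True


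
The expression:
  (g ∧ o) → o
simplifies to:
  True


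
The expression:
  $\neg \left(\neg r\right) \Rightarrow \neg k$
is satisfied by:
  {k: False, r: False}
  {r: True, k: False}
  {k: True, r: False}


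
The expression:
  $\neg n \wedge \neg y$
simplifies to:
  $\neg n \wedge \neg y$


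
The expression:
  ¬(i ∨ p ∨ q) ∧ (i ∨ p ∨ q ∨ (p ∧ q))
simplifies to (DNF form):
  False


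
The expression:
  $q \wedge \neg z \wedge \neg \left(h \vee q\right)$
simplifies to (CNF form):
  $\text{False}$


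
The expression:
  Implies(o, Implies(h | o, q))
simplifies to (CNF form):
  q | ~o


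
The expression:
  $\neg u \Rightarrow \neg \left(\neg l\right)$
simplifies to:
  $l \vee u$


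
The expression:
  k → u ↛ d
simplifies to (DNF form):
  (u ∧ ¬d) ∨ ¬k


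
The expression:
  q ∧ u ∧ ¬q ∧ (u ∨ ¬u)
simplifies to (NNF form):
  False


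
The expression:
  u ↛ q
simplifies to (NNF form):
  u ∧ ¬q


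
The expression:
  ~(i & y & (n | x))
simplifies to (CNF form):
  (~i | ~n | ~y) & (~i | ~x | ~y)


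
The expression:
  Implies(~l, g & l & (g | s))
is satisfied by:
  {l: True}


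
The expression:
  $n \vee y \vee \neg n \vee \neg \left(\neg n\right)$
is always true.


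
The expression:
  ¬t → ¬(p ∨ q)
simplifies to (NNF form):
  t ∨ (¬p ∧ ¬q)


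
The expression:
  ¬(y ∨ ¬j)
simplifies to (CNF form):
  j ∧ ¬y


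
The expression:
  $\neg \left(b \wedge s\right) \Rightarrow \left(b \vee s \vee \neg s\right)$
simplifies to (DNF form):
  $\text{True}$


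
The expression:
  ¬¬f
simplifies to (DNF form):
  f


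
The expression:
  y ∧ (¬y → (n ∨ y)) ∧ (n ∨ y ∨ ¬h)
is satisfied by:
  {y: True}


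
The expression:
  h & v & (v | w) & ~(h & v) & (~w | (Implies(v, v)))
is never true.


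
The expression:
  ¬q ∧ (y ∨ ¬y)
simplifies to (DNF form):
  ¬q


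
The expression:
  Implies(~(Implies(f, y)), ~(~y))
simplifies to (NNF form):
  y | ~f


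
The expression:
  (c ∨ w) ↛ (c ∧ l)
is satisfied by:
  {w: True, l: False, c: False}
  {c: True, w: True, l: False}
  {c: True, l: False, w: False}
  {w: True, l: True, c: False}


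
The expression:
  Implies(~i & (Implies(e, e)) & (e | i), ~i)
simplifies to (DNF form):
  True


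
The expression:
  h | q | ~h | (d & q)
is always true.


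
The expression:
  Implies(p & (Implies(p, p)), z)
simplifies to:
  z | ~p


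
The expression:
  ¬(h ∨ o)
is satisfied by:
  {o: False, h: False}


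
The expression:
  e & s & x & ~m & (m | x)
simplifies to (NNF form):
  e & s & x & ~m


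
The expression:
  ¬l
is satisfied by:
  {l: False}


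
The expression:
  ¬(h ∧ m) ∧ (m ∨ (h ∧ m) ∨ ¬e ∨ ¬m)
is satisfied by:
  {h: False, m: False}
  {m: True, h: False}
  {h: True, m: False}


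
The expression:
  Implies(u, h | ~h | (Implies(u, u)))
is always true.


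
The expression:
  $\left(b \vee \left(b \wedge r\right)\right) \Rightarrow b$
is always true.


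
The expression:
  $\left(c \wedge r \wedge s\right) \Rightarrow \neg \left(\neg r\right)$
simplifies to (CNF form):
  $\text{True}$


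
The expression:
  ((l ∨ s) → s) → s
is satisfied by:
  {l: True, s: True}
  {l: True, s: False}
  {s: True, l: False}


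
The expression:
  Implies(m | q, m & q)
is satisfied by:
  {m: False, q: False}
  {q: True, m: True}


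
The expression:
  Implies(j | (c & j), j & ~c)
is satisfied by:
  {c: False, j: False}
  {j: True, c: False}
  {c: True, j: False}


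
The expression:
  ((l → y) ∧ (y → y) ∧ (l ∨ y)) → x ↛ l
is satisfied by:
  {x: True, y: False, l: False}
  {x: False, y: False, l: False}
  {l: True, x: True, y: False}
  {l: True, x: False, y: False}
  {y: True, x: True, l: False}


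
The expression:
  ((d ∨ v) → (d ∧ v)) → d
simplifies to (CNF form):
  d ∨ v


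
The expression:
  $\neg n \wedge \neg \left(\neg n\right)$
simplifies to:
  $\text{False}$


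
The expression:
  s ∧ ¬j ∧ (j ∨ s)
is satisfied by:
  {s: True, j: False}


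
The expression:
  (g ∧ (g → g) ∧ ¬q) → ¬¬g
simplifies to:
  True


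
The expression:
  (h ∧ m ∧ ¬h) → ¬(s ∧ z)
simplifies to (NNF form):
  True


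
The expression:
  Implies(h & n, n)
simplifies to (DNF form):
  True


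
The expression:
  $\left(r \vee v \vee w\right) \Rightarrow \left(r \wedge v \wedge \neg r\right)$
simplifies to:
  $\neg r \wedge \neg v \wedge \neg w$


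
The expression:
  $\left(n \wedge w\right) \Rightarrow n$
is always true.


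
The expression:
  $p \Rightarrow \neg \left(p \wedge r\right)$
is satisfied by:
  {p: False, r: False}
  {r: True, p: False}
  {p: True, r: False}


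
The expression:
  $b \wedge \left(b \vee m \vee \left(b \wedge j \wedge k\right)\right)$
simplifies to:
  $b$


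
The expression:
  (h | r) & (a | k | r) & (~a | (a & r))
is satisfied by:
  {r: True, h: True, k: True, a: False}
  {r: True, h: True, k: False, a: False}
  {r: True, k: True, a: False, h: False}
  {r: True, k: False, a: False, h: False}
  {r: True, h: True, a: True, k: True}
  {r: True, h: True, a: True, k: False}
  {r: True, a: True, k: True, h: False}
  {r: True, a: True, k: False, h: False}
  {h: True, a: False, k: True, r: False}


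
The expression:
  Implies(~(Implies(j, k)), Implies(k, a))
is always true.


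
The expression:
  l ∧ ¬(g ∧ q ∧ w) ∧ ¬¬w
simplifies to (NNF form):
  l ∧ w ∧ (¬g ∨ ¬q)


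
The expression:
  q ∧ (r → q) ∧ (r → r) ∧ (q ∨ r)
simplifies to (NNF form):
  q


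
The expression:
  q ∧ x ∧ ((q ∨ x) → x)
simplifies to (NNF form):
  q ∧ x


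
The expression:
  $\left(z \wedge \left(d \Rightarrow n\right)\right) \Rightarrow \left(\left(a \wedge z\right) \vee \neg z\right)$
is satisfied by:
  {a: True, d: True, n: False, z: False}
  {a: True, n: False, z: False, d: False}
  {a: True, d: True, n: True, z: False}
  {a: True, n: True, z: False, d: False}
  {d: True, n: False, z: False, a: False}
  {d: False, n: False, z: False, a: False}
  {d: True, n: True, z: False, a: False}
  {n: True, d: False, z: False, a: False}
  {d: True, z: True, a: True, n: False}
  {z: True, a: True, d: False, n: False}
  {d: True, z: True, a: True, n: True}
  {z: True, a: True, n: True, d: False}
  {z: True, d: True, a: False, n: False}


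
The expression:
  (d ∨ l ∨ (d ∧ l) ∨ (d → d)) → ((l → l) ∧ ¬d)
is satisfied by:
  {d: False}


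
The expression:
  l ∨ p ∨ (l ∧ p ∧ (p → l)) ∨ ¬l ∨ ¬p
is always true.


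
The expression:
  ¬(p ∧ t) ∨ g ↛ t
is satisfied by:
  {p: False, t: False}
  {t: True, p: False}
  {p: True, t: False}


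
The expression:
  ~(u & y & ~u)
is always true.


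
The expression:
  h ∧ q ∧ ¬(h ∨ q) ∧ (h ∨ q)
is never true.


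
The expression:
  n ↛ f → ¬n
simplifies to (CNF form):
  f ∨ ¬n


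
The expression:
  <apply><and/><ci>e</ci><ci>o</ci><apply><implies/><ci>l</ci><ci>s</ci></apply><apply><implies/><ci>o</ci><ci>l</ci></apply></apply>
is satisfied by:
  {e: True, s: True, o: True, l: True}


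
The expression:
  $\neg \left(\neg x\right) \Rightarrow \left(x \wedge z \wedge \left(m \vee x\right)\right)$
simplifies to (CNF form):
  $z \vee \neg x$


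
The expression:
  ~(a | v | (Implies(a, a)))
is never true.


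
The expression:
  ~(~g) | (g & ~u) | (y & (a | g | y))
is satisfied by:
  {y: True, g: True}
  {y: True, g: False}
  {g: True, y: False}


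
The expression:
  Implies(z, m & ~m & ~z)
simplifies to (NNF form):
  ~z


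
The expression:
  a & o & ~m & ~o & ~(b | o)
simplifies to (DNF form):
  False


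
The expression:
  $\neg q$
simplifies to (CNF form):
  $\neg q$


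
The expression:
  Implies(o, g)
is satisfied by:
  {g: True, o: False}
  {o: False, g: False}
  {o: True, g: True}


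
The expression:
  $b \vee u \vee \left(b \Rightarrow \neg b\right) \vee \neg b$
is always true.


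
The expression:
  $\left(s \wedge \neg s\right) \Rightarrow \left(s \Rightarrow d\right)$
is always true.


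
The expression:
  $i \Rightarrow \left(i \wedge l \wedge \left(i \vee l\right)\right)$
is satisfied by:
  {l: True, i: False}
  {i: False, l: False}
  {i: True, l: True}


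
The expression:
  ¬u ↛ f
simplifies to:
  f ∨ ¬u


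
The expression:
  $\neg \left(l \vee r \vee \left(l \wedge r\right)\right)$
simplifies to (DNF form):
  $\neg l \wedge \neg r$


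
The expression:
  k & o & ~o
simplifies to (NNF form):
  False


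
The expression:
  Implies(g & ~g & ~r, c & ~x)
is always true.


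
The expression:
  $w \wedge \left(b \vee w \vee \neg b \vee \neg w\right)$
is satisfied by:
  {w: True}


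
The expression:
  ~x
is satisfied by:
  {x: False}


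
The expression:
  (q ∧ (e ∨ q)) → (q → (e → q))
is always true.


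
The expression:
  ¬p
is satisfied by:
  {p: False}


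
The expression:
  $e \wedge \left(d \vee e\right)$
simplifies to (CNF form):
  $e$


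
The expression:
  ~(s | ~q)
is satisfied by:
  {q: True, s: False}


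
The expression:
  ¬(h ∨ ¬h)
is never true.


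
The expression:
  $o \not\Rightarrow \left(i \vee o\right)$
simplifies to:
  $\text{False}$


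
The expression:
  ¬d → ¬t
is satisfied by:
  {d: True, t: False}
  {t: False, d: False}
  {t: True, d: True}


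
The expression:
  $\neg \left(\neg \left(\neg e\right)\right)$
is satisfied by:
  {e: False}


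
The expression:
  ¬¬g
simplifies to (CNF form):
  g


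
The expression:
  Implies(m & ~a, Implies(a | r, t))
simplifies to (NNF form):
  a | t | ~m | ~r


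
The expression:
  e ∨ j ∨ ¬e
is always true.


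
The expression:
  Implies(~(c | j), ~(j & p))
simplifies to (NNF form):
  True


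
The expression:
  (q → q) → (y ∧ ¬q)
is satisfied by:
  {y: True, q: False}


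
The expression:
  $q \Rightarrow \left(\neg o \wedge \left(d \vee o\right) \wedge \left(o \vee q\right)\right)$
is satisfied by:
  {d: True, o: False, q: False}
  {o: False, q: False, d: False}
  {d: True, o: True, q: False}
  {o: True, d: False, q: False}
  {q: True, d: True, o: False}


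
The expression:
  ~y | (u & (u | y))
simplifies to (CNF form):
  u | ~y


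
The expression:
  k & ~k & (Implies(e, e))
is never true.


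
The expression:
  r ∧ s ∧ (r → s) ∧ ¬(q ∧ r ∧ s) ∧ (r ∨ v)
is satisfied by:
  {r: True, s: True, q: False}


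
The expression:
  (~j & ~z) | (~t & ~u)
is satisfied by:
  {t: False, j: False, u: False, z: False}
  {z: True, t: False, j: False, u: False}
  {u: True, t: False, j: False, z: False}
  {j: True, z: False, t: False, u: False}
  {z: True, j: True, t: False, u: False}
  {t: True, z: False, j: False, u: False}
  {u: True, t: True, z: False, j: False}


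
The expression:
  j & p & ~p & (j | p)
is never true.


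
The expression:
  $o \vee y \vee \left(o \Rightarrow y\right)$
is always true.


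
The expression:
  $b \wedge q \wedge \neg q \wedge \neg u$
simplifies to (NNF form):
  $\text{False}$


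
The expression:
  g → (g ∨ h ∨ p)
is always true.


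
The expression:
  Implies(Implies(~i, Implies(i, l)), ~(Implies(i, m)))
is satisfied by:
  {i: True, m: False}


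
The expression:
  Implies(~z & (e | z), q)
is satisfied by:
  {q: True, z: True, e: False}
  {q: True, e: False, z: False}
  {z: True, e: False, q: False}
  {z: False, e: False, q: False}
  {q: True, z: True, e: True}
  {q: True, e: True, z: False}
  {z: True, e: True, q: False}


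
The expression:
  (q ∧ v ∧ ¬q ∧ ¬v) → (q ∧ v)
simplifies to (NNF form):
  True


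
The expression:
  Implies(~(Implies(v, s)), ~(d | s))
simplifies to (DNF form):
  s | ~d | ~v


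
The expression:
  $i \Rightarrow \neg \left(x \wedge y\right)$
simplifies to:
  $\neg i \vee \neg x \vee \neg y$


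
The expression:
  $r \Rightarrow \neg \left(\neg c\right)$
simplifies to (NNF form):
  $c \vee \neg r$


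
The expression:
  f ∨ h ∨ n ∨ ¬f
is always true.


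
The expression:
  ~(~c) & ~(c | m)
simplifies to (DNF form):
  False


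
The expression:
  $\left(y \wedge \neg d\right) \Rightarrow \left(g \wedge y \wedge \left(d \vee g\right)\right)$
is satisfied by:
  {d: True, g: True, y: False}
  {d: True, g: False, y: False}
  {g: True, d: False, y: False}
  {d: False, g: False, y: False}
  {d: True, y: True, g: True}
  {d: True, y: True, g: False}
  {y: True, g: True, d: False}


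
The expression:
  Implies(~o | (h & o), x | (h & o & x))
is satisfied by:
  {x: True, o: True, h: False}
  {x: True, o: False, h: False}
  {x: True, h: True, o: True}
  {x: True, h: True, o: False}
  {o: True, h: False, x: False}


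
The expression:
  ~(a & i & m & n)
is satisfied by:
  {m: False, n: False, i: False, a: False}
  {a: True, m: False, n: False, i: False}
  {i: True, m: False, n: False, a: False}
  {a: True, i: True, m: False, n: False}
  {n: True, a: False, m: False, i: False}
  {a: True, n: True, m: False, i: False}
  {i: True, n: True, a: False, m: False}
  {a: True, i: True, n: True, m: False}
  {m: True, i: False, n: False, a: False}
  {a: True, m: True, i: False, n: False}
  {i: True, m: True, a: False, n: False}
  {a: True, i: True, m: True, n: False}
  {n: True, m: True, i: False, a: False}
  {a: True, n: True, m: True, i: False}
  {i: True, n: True, m: True, a: False}


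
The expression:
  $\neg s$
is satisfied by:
  {s: False}


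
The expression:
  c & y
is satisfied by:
  {c: True, y: True}


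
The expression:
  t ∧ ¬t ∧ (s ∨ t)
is never true.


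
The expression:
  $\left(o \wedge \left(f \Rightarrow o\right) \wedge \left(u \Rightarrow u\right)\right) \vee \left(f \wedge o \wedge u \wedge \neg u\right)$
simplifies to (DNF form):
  $o$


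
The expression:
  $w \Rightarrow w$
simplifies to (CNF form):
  $\text{True}$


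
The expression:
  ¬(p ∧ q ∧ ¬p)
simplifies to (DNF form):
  True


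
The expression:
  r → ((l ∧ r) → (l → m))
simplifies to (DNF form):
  m ∨ ¬l ∨ ¬r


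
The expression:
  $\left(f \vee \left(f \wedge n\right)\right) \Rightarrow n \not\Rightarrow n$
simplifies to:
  $\neg f$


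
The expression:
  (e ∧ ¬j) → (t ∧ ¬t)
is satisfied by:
  {j: True, e: False}
  {e: False, j: False}
  {e: True, j: True}


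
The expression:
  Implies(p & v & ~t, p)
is always true.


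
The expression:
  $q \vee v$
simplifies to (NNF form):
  $q \vee v$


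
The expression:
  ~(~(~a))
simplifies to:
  ~a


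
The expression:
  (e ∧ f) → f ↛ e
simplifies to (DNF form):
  ¬e ∨ ¬f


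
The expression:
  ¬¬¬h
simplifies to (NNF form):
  ¬h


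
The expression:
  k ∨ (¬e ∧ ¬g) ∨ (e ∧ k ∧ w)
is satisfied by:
  {k: True, e: False, g: False}
  {k: True, g: True, e: False}
  {k: True, e: True, g: False}
  {k: True, g: True, e: True}
  {g: False, e: False, k: False}


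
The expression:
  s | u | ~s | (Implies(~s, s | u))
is always true.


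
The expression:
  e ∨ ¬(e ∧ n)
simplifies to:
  True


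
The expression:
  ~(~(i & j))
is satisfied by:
  {i: True, j: True}


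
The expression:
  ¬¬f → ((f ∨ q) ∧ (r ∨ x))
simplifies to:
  r ∨ x ∨ ¬f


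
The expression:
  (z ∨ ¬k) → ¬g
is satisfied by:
  {k: True, g: False, z: False}
  {k: False, g: False, z: False}
  {z: True, k: True, g: False}
  {z: True, k: False, g: False}
  {g: True, k: True, z: False}


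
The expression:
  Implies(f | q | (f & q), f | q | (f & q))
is always true.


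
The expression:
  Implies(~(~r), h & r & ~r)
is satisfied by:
  {r: False}


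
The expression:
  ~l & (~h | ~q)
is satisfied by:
  {l: False, h: False, q: False}
  {q: True, l: False, h: False}
  {h: True, l: False, q: False}


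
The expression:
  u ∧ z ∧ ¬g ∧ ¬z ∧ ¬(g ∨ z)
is never true.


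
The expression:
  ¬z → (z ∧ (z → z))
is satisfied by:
  {z: True}


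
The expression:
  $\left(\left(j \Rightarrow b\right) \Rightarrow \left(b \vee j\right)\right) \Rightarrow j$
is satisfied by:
  {j: True, b: False}
  {b: False, j: False}
  {b: True, j: True}


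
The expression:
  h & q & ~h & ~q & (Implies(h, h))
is never true.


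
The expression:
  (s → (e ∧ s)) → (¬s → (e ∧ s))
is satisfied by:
  {s: True}


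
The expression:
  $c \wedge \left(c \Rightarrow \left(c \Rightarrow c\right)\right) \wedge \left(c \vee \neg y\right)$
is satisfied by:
  {c: True}


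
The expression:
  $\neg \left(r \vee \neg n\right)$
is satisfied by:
  {n: True, r: False}


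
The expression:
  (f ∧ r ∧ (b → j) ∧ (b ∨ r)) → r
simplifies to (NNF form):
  True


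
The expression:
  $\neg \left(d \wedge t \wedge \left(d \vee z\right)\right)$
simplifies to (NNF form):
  $\neg d \vee \neg t$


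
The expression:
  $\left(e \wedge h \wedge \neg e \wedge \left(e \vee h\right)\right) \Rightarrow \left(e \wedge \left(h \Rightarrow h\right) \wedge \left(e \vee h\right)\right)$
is always true.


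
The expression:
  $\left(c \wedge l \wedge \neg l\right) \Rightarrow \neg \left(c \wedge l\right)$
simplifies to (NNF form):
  $\text{True}$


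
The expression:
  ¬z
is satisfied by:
  {z: False}


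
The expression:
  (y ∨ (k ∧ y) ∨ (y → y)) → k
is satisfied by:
  {k: True}


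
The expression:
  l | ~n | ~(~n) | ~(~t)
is always true.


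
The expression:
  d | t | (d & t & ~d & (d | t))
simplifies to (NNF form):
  d | t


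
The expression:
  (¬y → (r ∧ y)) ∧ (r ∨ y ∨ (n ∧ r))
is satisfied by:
  {y: True}


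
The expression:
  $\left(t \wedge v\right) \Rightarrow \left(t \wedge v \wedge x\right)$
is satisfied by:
  {x: True, v: False, t: False}
  {v: False, t: False, x: False}
  {x: True, t: True, v: False}
  {t: True, v: False, x: False}
  {x: True, v: True, t: False}
  {v: True, x: False, t: False}
  {x: True, t: True, v: True}


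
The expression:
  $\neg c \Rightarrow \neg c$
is always true.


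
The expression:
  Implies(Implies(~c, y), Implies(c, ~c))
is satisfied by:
  {c: False}


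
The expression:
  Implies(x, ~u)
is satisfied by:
  {u: False, x: False}
  {x: True, u: False}
  {u: True, x: False}


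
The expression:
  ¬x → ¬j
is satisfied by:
  {x: True, j: False}
  {j: False, x: False}
  {j: True, x: True}


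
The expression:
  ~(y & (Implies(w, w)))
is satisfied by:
  {y: False}


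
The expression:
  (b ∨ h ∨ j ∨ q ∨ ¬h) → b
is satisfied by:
  {b: True}


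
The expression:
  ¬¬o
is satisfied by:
  {o: True}


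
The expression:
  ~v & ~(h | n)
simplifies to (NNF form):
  ~h & ~n & ~v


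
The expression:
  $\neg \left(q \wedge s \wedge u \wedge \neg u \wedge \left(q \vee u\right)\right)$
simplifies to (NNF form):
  $\text{True}$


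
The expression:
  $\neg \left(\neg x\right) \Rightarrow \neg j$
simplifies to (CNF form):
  $\neg j \vee \neg x$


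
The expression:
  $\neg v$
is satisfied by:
  {v: False}


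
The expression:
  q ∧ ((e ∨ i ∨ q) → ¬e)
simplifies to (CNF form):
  q ∧ ¬e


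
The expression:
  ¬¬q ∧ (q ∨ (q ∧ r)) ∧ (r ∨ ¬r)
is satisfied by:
  {q: True}


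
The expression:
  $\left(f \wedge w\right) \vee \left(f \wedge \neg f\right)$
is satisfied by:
  {w: True, f: True}


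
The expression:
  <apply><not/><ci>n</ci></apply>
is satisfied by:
  {n: False}


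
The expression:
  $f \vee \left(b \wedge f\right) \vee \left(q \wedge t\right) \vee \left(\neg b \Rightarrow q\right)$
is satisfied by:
  {b: True, q: True, f: True}
  {b: True, q: True, f: False}
  {b: True, f: True, q: False}
  {b: True, f: False, q: False}
  {q: True, f: True, b: False}
  {q: True, f: False, b: False}
  {f: True, q: False, b: False}


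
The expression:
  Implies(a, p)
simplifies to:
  p | ~a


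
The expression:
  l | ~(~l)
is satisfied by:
  {l: True}


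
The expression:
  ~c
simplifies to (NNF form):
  ~c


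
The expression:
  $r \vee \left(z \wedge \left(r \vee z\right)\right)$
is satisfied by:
  {r: True, z: True}
  {r: True, z: False}
  {z: True, r: False}


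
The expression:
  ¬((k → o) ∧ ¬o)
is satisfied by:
  {k: True, o: True}
  {k: True, o: False}
  {o: True, k: False}


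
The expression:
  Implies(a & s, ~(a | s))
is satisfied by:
  {s: False, a: False}
  {a: True, s: False}
  {s: True, a: False}


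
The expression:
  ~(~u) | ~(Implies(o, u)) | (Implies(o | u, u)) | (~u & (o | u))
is always true.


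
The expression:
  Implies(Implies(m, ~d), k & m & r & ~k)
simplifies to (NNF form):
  d & m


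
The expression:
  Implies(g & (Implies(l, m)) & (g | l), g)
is always true.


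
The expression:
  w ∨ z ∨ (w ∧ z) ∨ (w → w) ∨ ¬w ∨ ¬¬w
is always true.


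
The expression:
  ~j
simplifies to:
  ~j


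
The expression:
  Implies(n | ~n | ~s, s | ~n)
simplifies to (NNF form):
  s | ~n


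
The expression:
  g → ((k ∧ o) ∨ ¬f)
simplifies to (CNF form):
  (k ∨ ¬f ∨ ¬g) ∧ (o ∨ ¬f ∨ ¬g)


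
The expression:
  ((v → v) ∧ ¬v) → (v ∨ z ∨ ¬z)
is always true.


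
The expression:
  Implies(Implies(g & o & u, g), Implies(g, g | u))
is always true.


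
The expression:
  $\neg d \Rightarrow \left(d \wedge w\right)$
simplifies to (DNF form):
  $d$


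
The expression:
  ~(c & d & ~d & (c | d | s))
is always true.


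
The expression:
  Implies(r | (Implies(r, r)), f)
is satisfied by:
  {f: True}


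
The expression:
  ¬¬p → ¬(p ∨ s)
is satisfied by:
  {p: False}


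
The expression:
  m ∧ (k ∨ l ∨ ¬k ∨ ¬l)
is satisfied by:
  {m: True}


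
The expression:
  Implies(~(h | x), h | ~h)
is always true.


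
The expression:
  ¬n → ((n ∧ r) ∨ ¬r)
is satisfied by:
  {n: True, r: False}
  {r: False, n: False}
  {r: True, n: True}


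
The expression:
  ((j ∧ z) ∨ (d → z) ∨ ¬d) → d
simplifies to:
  d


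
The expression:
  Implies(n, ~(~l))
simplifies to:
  l | ~n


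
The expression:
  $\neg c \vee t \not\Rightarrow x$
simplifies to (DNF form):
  $\left(t \wedge \neg x\right) \vee \neg c$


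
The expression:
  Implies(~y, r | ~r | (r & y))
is always true.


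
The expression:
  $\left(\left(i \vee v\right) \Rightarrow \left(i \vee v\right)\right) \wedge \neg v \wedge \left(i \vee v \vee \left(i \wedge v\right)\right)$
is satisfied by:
  {i: True, v: False}


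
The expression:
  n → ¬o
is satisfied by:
  {o: False, n: False}
  {n: True, o: False}
  {o: True, n: False}


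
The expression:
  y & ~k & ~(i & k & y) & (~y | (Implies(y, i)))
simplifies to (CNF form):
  i & y & ~k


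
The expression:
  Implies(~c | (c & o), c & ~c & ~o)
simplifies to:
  c & ~o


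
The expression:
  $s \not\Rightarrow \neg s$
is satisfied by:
  {s: True}


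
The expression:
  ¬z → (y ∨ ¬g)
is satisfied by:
  {y: True, z: True, g: False}
  {y: True, g: False, z: False}
  {z: True, g: False, y: False}
  {z: False, g: False, y: False}
  {y: True, z: True, g: True}
  {y: True, g: True, z: False}
  {z: True, g: True, y: False}


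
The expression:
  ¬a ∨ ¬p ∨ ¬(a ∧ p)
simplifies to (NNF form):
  ¬a ∨ ¬p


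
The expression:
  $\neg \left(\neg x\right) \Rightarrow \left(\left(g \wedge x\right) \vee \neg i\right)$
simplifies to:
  $g \vee \neg i \vee \neg x$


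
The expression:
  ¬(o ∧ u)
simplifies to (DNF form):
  ¬o ∨ ¬u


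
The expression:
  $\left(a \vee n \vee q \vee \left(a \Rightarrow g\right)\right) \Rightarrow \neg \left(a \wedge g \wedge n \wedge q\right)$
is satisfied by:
  {g: False, q: False, n: False, a: False}
  {a: True, g: False, q: False, n: False}
  {n: True, g: False, q: False, a: False}
  {a: True, n: True, g: False, q: False}
  {q: True, a: False, g: False, n: False}
  {a: True, q: True, g: False, n: False}
  {n: True, q: True, a: False, g: False}
  {a: True, n: True, q: True, g: False}
  {g: True, n: False, q: False, a: False}
  {a: True, g: True, n: False, q: False}
  {n: True, g: True, a: False, q: False}
  {a: True, n: True, g: True, q: False}
  {q: True, g: True, n: False, a: False}
  {a: True, q: True, g: True, n: False}
  {n: True, q: True, g: True, a: False}


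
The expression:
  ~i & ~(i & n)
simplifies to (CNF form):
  ~i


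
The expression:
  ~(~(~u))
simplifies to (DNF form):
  ~u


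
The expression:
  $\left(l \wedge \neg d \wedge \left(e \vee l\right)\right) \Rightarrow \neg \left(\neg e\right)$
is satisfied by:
  {d: True, e: True, l: False}
  {d: True, l: False, e: False}
  {e: True, l: False, d: False}
  {e: False, l: False, d: False}
  {d: True, e: True, l: True}
  {d: True, l: True, e: False}
  {e: True, l: True, d: False}


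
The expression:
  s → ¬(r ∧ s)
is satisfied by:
  {s: False, r: False}
  {r: True, s: False}
  {s: True, r: False}


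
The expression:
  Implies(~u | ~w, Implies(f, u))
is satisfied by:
  {u: True, f: False}
  {f: False, u: False}
  {f: True, u: True}


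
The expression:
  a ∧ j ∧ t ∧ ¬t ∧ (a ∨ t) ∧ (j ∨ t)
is never true.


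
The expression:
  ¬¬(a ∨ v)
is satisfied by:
  {a: True, v: True}
  {a: True, v: False}
  {v: True, a: False}
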